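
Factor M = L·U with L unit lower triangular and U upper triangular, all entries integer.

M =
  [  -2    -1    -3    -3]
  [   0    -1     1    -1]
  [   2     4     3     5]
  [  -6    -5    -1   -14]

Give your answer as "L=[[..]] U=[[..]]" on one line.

  R1 -= 0·R0 → [0,-1,1,-1]
  R2 -= -1·R0 → [0,3,0,2]
  R3 -= 3·R0 → [0,-2,8,-5]
  R2 -= -3·R1 → [0,0,3,-1]
  R3 -= 2·R1 → [0,0,6,-3]
  R3 -= 2·R2 → [0,0,0,-1]

L=[[1,0,0,0],[0,1,0,0],[-1,-3,1,0],[3,2,2,1]] U=[[-2,-1,-3,-3],[0,-1,1,-1],[0,0,3,-1],[0,0,0,-1]]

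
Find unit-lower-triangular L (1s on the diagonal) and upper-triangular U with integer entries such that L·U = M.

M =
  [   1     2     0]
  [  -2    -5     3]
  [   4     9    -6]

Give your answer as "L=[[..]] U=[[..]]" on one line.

L=[[1,0,0],[-2,1,0],[4,-1,1]] U=[[1,2,0],[0,-1,3],[0,0,-3]]

  row1 -= -2·row0 → [0,-1,3]
  row2 -= 4·row0 → [0,1,-6]
  row2 -= -1·row1 → [0,0,-3]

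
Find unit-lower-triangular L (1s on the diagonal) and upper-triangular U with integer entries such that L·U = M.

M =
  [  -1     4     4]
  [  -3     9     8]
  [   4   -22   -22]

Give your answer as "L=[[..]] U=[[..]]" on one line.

L=[[1,0,0],[3,1,0],[-4,2,1]] U=[[-1,4,4],[0,-3,-4],[0,0,2]]

  r1 -= 3·r0 → [0,-3,-4]
  r2 -= -4·r0 → [0,-6,-6]
  r2 -= 2·r1 → [0,0,2]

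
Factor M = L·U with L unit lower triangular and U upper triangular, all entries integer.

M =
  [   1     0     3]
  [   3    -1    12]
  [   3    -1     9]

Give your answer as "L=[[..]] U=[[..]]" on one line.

L=[[1,0,0],[3,1,0],[3,1,1]] U=[[1,0,3],[0,-1,3],[0,0,-3]]

  r1 -= 3·r0 → [0,-1,3]
  r2 -= 3·r0 → [0,-1,0]
  r2 -= 1·r1 → [0,0,-3]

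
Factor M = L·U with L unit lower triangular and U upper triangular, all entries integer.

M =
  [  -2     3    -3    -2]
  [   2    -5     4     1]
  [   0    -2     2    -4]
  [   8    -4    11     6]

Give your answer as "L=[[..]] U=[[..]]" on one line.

L=[[1,0,0,0],[-1,1,0,0],[0,1,1,0],[-4,-4,3,1]] U=[[-2,3,-3,-2],[0,-2,1,-1],[0,0,1,-3],[0,0,0,3]]

  row1 -= -1·row0 → [0,-2,1,-1]
  row2 -= 0·row0 → [0,-2,2,-4]
  row3 -= -4·row0 → [0,8,-1,-2]
  row2 -= 1·row1 → [0,0,1,-3]
  row3 -= -4·row1 → [0,0,3,-6]
  row3 -= 3·row2 → [0,0,0,3]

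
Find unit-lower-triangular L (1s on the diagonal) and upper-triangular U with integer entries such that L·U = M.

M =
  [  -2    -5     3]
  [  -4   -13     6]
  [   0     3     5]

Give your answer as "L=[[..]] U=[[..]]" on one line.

  row1 -= 2·row0 → [0,-3,0]
  row2 -= 0·row0 → [0,3,5]
  row2 -= -1·row1 → [0,0,5]

L=[[1,0,0],[2,1,0],[0,-1,1]] U=[[-2,-5,3],[0,-3,0],[0,0,5]]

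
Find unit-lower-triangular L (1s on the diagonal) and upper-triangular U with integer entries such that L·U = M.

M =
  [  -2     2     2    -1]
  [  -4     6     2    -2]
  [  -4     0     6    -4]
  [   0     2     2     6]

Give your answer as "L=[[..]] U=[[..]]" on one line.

L=[[1,0,0,0],[2,1,0,0],[2,-2,1,0],[0,1,-2,1]] U=[[-2,2,2,-1],[0,2,-2,0],[0,0,-2,-2],[0,0,0,2]]

  r1 -= 2·r0 → [0,2,-2,0]
  r2 -= 2·r0 → [0,-4,2,-2]
  r3 -= 0·r0 → [0,2,2,6]
  r2 -= -2·r1 → [0,0,-2,-2]
  r3 -= 1·r1 → [0,0,4,6]
  r3 -= -2·r2 → [0,0,0,2]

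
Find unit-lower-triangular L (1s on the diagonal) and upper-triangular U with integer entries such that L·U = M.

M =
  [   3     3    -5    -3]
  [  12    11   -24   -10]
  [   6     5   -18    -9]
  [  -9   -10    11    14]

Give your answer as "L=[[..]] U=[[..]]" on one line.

  r1 -= 4·r0 → [0,-1,-4,2]
  r2 -= 2·r0 → [0,-1,-8,-3]
  r3 -= -3·r0 → [0,-1,-4,5]
  r2 -= 1·r1 → [0,0,-4,-5]
  r3 -= 1·r1 → [0,0,0,3]
  r3 -= 0·r2 → [0,0,0,3]

L=[[1,0,0,0],[4,1,0,0],[2,1,1,0],[-3,1,0,1]] U=[[3,3,-5,-3],[0,-1,-4,2],[0,0,-4,-5],[0,0,0,3]]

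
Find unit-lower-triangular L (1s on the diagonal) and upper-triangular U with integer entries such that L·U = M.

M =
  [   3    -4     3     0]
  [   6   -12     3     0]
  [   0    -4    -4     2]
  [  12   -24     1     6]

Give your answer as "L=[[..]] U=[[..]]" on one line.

L=[[1,0,0,0],[2,1,0,0],[0,1,1,0],[4,2,5,1]] U=[[3,-4,3,0],[0,-4,-3,0],[0,0,-1,2],[0,0,0,-4]]

  r1 -= 2·r0 → [0,-4,-3,0]
  r2 -= 0·r0 → [0,-4,-4,2]
  r3 -= 4·r0 → [0,-8,-11,6]
  r2 -= 1·r1 → [0,0,-1,2]
  r3 -= 2·r1 → [0,0,-5,6]
  r3 -= 5·r2 → [0,0,0,-4]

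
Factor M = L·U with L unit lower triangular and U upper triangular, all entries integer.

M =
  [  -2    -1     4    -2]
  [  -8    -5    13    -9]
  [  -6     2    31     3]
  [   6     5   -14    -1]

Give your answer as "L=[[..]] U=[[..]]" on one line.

  r1 -= 4·r0 → [0,-1,-3,-1]
  r2 -= 3·r0 → [0,5,19,9]
  r3 -= -3·r0 → [0,2,-2,-7]
  r2 -= -5·r1 → [0,0,4,4]
  r3 -= -2·r1 → [0,0,-8,-9]
  r3 -= -2·r2 → [0,0,0,-1]

L=[[1,0,0,0],[4,1,0,0],[3,-5,1,0],[-3,-2,-2,1]] U=[[-2,-1,4,-2],[0,-1,-3,-1],[0,0,4,4],[0,0,0,-1]]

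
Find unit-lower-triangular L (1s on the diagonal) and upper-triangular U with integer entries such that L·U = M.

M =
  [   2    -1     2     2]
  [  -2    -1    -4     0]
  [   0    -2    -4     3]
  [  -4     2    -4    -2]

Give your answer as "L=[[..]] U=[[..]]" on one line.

  row1 -= -1·row0 → [0,-2,-2,2]
  row2 -= 0·row0 → [0,-2,-4,3]
  row3 -= -2·row0 → [0,0,0,2]
  row2 -= 1·row1 → [0,0,-2,1]
  row3 -= 0·row1 → [0,0,0,2]
  row3 -= 0·row2 → [0,0,0,2]

L=[[1,0,0,0],[-1,1,0,0],[0,1,1,0],[-2,0,0,1]] U=[[2,-1,2,2],[0,-2,-2,2],[0,0,-2,1],[0,0,0,2]]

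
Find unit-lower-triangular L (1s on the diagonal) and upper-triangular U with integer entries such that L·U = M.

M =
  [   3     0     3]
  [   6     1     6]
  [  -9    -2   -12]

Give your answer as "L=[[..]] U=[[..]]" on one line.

  R1 -= 2·R0 → [0,1,0]
  R2 -= -3·R0 → [0,-2,-3]
  R2 -= -2·R1 → [0,0,-3]

L=[[1,0,0],[2,1,0],[-3,-2,1]] U=[[3,0,3],[0,1,0],[0,0,-3]]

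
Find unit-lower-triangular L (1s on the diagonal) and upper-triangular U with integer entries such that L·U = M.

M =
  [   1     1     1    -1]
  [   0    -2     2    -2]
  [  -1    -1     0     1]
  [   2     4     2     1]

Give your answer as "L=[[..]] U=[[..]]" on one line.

  r1 -= 0·r0 → [0,-2,2,-2]
  r2 -= -1·r0 → [0,0,1,0]
  r3 -= 2·r0 → [0,2,0,3]
  r2 -= 0·r1 → [0,0,1,0]
  r3 -= -1·r1 → [0,0,2,1]
  r3 -= 2·r2 → [0,0,0,1]

L=[[1,0,0,0],[0,1,0,0],[-1,0,1,0],[2,-1,2,1]] U=[[1,1,1,-1],[0,-2,2,-2],[0,0,1,0],[0,0,0,1]]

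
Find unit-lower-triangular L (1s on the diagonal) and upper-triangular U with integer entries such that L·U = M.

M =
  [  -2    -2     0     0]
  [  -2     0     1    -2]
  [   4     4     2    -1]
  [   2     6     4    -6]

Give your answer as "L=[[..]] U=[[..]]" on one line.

  row1 -= 1·row0 → [0,2,1,-2]
  row2 -= -2·row0 → [0,0,2,-1]
  row3 -= -1·row0 → [0,4,4,-6]
  row2 -= 0·row1 → [0,0,2,-1]
  row3 -= 2·row1 → [0,0,2,-2]
  row3 -= 1·row2 → [0,0,0,-1]

L=[[1,0,0,0],[1,1,0,0],[-2,0,1,0],[-1,2,1,1]] U=[[-2,-2,0,0],[0,2,1,-2],[0,0,2,-1],[0,0,0,-1]]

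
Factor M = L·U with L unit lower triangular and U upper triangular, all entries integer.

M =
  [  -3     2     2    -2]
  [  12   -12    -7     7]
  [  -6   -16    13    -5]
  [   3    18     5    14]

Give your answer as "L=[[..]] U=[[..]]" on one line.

  R1 -= -4·R0 → [0,-4,1,-1]
  R2 -= 2·R0 → [0,-20,9,-1]
  R3 -= -1·R0 → [0,20,7,12]
  R2 -= 5·R1 → [0,0,4,4]
  R3 -= -5·R1 → [0,0,12,7]
  R3 -= 3·R2 → [0,0,0,-5]

L=[[1,0,0,0],[-4,1,0,0],[2,5,1,0],[-1,-5,3,1]] U=[[-3,2,2,-2],[0,-4,1,-1],[0,0,4,4],[0,0,0,-5]]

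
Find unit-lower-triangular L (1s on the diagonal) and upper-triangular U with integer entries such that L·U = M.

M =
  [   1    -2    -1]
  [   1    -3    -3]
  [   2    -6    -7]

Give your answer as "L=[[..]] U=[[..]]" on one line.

  R1 -= 1·R0 → [0,-1,-2]
  R2 -= 2·R0 → [0,-2,-5]
  R2 -= 2·R1 → [0,0,-1]

L=[[1,0,0],[1,1,0],[2,2,1]] U=[[1,-2,-1],[0,-1,-2],[0,0,-1]]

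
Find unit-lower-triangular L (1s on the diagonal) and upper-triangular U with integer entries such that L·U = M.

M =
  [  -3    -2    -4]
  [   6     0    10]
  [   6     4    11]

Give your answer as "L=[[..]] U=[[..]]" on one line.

L=[[1,0,0],[-2,1,0],[-2,0,1]] U=[[-3,-2,-4],[0,-4,2],[0,0,3]]

  R1 -= -2·R0 → [0,-4,2]
  R2 -= -2·R0 → [0,0,3]
  R2 -= 0·R1 → [0,0,3]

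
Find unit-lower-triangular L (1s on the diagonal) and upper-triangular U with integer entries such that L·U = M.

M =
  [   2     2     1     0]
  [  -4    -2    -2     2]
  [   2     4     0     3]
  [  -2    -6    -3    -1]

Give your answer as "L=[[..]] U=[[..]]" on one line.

L=[[1,0,0,0],[-2,1,0,0],[1,1,1,0],[-1,-2,2,1]] U=[[2,2,1,0],[0,2,0,2],[0,0,-1,1],[0,0,0,1]]

  row1 -= -2·row0 → [0,2,0,2]
  row2 -= 1·row0 → [0,2,-1,3]
  row3 -= -1·row0 → [0,-4,-2,-1]
  row2 -= 1·row1 → [0,0,-1,1]
  row3 -= -2·row1 → [0,0,-2,3]
  row3 -= 2·row2 → [0,0,0,1]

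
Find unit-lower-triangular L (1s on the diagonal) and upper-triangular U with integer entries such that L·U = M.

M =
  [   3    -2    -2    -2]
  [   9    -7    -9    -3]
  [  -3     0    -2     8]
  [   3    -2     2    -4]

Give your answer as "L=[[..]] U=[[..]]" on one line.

  R1 -= 3·R0 → [0,-1,-3,3]
  R2 -= -1·R0 → [0,-2,-4,6]
  R3 -= 1·R0 → [0,0,4,-2]
  R2 -= 2·R1 → [0,0,2,0]
  R3 -= 0·R1 → [0,0,4,-2]
  R3 -= 2·R2 → [0,0,0,-2]

L=[[1,0,0,0],[3,1,0,0],[-1,2,1,0],[1,0,2,1]] U=[[3,-2,-2,-2],[0,-1,-3,3],[0,0,2,0],[0,0,0,-2]]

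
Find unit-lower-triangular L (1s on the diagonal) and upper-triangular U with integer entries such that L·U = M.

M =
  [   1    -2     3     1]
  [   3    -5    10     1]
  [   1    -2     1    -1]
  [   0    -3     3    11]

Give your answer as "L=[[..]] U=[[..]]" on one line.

L=[[1,0,0,0],[3,1,0,0],[1,0,1,0],[0,-3,-3,1]] U=[[1,-2,3,1],[0,1,1,-2],[0,0,-2,-2],[0,0,0,-1]]

  row1 -= 3·row0 → [0,1,1,-2]
  row2 -= 1·row0 → [0,0,-2,-2]
  row3 -= 0·row0 → [0,-3,3,11]
  row2 -= 0·row1 → [0,0,-2,-2]
  row3 -= -3·row1 → [0,0,6,5]
  row3 -= -3·row2 → [0,0,0,-1]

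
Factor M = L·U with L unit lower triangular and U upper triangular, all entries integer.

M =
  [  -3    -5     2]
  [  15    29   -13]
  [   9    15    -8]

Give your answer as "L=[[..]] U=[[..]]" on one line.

L=[[1,0,0],[-5,1,0],[-3,0,1]] U=[[-3,-5,2],[0,4,-3],[0,0,-2]]

  row1 -= -5·row0 → [0,4,-3]
  row2 -= -3·row0 → [0,0,-2]
  row2 -= 0·row1 → [0,0,-2]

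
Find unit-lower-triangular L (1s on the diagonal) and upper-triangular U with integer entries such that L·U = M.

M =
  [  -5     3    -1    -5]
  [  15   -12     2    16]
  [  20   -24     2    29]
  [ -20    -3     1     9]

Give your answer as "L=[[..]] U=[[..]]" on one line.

L=[[1,0,0,0],[-3,1,0,0],[-4,4,1,0],[4,5,5,1]] U=[[-5,3,-1,-5],[0,-3,-1,1],[0,0,2,5],[0,0,0,-1]]

  r1 -= -3·r0 → [0,-3,-1,1]
  r2 -= -4·r0 → [0,-12,-2,9]
  r3 -= 4·r0 → [0,-15,5,29]
  r2 -= 4·r1 → [0,0,2,5]
  r3 -= 5·r1 → [0,0,10,24]
  r3 -= 5·r2 → [0,0,0,-1]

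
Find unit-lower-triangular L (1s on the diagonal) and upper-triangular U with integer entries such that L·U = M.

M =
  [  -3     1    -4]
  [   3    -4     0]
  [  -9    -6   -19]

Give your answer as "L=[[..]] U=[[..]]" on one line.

L=[[1,0,0],[-1,1,0],[3,3,1]] U=[[-3,1,-4],[0,-3,-4],[0,0,5]]

  r1 -= -1·r0 → [0,-3,-4]
  r2 -= 3·r0 → [0,-9,-7]
  r2 -= 3·r1 → [0,0,5]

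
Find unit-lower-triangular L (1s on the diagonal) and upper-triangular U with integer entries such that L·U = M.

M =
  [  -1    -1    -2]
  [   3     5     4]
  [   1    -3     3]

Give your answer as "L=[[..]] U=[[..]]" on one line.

L=[[1,0,0],[-3,1,0],[-1,-2,1]] U=[[-1,-1,-2],[0,2,-2],[0,0,-3]]

  R1 -= -3·R0 → [0,2,-2]
  R2 -= -1·R0 → [0,-4,1]
  R2 -= -2·R1 → [0,0,-3]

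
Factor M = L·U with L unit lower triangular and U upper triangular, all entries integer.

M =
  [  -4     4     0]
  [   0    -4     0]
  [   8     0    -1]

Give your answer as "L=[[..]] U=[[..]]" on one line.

L=[[1,0,0],[0,1,0],[-2,-2,1]] U=[[-4,4,0],[0,-4,0],[0,0,-1]]

  R1 -= 0·R0 → [0,-4,0]
  R2 -= -2·R0 → [0,8,-1]
  R2 -= -2·R1 → [0,0,-1]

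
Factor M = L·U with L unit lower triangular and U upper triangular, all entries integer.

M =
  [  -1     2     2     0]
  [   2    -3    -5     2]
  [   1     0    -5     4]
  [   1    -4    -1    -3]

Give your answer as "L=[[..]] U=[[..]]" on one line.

  R1 -= -2·R0 → [0,1,-1,2]
  R2 -= -1·R0 → [0,2,-3,4]
  R3 -= -1·R0 → [0,-2,1,-3]
  R2 -= 2·R1 → [0,0,-1,0]
  R3 -= -2·R1 → [0,0,-1,1]
  R3 -= 1·R2 → [0,0,0,1]

L=[[1,0,0,0],[-2,1,0,0],[-1,2,1,0],[-1,-2,1,1]] U=[[-1,2,2,0],[0,1,-1,2],[0,0,-1,0],[0,0,0,1]]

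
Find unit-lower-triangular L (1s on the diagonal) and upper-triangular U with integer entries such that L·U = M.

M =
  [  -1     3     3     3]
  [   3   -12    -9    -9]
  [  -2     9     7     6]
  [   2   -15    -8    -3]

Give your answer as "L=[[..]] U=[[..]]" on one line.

L=[[1,0,0,0],[-3,1,0,0],[2,-1,1,0],[-2,3,-2,1]] U=[[-1,3,3,3],[0,-3,0,0],[0,0,1,0],[0,0,0,3]]

  row1 -= -3·row0 → [0,-3,0,0]
  row2 -= 2·row0 → [0,3,1,0]
  row3 -= -2·row0 → [0,-9,-2,3]
  row2 -= -1·row1 → [0,0,1,0]
  row3 -= 3·row1 → [0,0,-2,3]
  row3 -= -2·row2 → [0,0,0,3]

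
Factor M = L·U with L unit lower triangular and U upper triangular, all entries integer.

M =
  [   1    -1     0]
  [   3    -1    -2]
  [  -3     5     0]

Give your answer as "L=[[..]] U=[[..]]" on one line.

L=[[1,0,0],[3,1,0],[-3,1,1]] U=[[1,-1,0],[0,2,-2],[0,0,2]]

  r1 -= 3·r0 → [0,2,-2]
  r2 -= -3·r0 → [0,2,0]
  r2 -= 1·r1 → [0,0,2]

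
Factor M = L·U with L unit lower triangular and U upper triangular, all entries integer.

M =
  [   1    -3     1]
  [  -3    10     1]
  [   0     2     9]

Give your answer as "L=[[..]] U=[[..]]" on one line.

  row1 -= -3·row0 → [0,1,4]
  row2 -= 0·row0 → [0,2,9]
  row2 -= 2·row1 → [0,0,1]

L=[[1,0,0],[-3,1,0],[0,2,1]] U=[[1,-3,1],[0,1,4],[0,0,1]]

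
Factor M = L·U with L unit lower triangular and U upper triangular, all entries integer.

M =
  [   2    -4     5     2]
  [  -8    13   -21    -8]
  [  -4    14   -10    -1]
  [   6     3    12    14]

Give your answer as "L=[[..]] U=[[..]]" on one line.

  row1 -= -4·row0 → [0,-3,-1,0]
  row2 -= -2·row0 → [0,6,0,3]
  row3 -= 3·row0 → [0,15,-3,8]
  row2 -= -2·row1 → [0,0,-2,3]
  row3 -= -5·row1 → [0,0,-8,8]
  row3 -= 4·row2 → [0,0,0,-4]

L=[[1,0,0,0],[-4,1,0,0],[-2,-2,1,0],[3,-5,4,1]] U=[[2,-4,5,2],[0,-3,-1,0],[0,0,-2,3],[0,0,0,-4]]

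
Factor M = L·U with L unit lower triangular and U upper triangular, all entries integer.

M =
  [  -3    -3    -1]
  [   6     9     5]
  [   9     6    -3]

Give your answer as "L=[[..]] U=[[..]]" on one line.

  R1 -= -2·R0 → [0,3,3]
  R2 -= -3·R0 → [0,-3,-6]
  R2 -= -1·R1 → [0,0,-3]

L=[[1,0,0],[-2,1,0],[-3,-1,1]] U=[[-3,-3,-1],[0,3,3],[0,0,-3]]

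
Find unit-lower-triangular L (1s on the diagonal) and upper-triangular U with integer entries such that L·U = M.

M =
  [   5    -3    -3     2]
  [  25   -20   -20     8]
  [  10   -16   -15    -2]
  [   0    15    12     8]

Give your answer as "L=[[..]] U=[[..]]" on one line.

L=[[1,0,0,0],[5,1,0,0],[2,2,1,0],[0,-3,-3,1]] U=[[5,-3,-3,2],[0,-5,-5,-2],[0,0,1,-2],[0,0,0,-4]]

  row1 -= 5·row0 → [0,-5,-5,-2]
  row2 -= 2·row0 → [0,-10,-9,-6]
  row3 -= 0·row0 → [0,15,12,8]
  row2 -= 2·row1 → [0,0,1,-2]
  row3 -= -3·row1 → [0,0,-3,2]
  row3 -= -3·row2 → [0,0,0,-4]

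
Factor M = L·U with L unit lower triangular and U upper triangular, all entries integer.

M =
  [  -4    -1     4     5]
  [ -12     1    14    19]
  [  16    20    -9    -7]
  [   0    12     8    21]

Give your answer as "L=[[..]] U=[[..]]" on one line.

L=[[1,0,0,0],[3,1,0,0],[-4,4,1,0],[0,3,-2,1]] U=[[-4,-1,4,5],[0,4,2,4],[0,0,-1,-3],[0,0,0,3]]

  row1 -= 3·row0 → [0,4,2,4]
  row2 -= -4·row0 → [0,16,7,13]
  row3 -= 0·row0 → [0,12,8,21]
  row2 -= 4·row1 → [0,0,-1,-3]
  row3 -= 3·row1 → [0,0,2,9]
  row3 -= -2·row2 → [0,0,0,3]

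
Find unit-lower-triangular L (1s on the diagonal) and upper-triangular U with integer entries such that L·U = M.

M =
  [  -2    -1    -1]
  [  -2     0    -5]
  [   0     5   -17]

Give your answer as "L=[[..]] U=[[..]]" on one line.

  row1 -= 1·row0 → [0,1,-4]
  row2 -= 0·row0 → [0,5,-17]
  row2 -= 5·row1 → [0,0,3]

L=[[1,0,0],[1,1,0],[0,5,1]] U=[[-2,-1,-1],[0,1,-4],[0,0,3]]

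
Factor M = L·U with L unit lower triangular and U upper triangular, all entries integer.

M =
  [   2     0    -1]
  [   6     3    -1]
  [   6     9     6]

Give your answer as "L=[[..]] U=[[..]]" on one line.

  r1 -= 3·r0 → [0,3,2]
  r2 -= 3·r0 → [0,9,9]
  r2 -= 3·r1 → [0,0,3]

L=[[1,0,0],[3,1,0],[3,3,1]] U=[[2,0,-1],[0,3,2],[0,0,3]]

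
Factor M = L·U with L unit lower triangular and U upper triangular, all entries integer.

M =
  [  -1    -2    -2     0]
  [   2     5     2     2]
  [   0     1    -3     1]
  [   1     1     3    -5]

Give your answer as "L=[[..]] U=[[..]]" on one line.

  R1 -= -2·R0 → [0,1,-2,2]
  R2 -= 0·R0 → [0,1,-3,1]
  R3 -= -1·R0 → [0,-1,1,-5]
  R2 -= 1·R1 → [0,0,-1,-1]
  R3 -= -1·R1 → [0,0,-1,-3]
  R3 -= 1·R2 → [0,0,0,-2]

L=[[1,0,0,0],[-2,1,0,0],[0,1,1,0],[-1,-1,1,1]] U=[[-1,-2,-2,0],[0,1,-2,2],[0,0,-1,-1],[0,0,0,-2]]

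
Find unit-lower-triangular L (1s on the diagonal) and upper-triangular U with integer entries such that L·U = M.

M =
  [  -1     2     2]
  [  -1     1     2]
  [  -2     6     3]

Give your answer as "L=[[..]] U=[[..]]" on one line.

L=[[1,0,0],[1,1,0],[2,-2,1]] U=[[-1,2,2],[0,-1,0],[0,0,-1]]

  row1 -= 1·row0 → [0,-1,0]
  row2 -= 2·row0 → [0,2,-1]
  row2 -= -2·row1 → [0,0,-1]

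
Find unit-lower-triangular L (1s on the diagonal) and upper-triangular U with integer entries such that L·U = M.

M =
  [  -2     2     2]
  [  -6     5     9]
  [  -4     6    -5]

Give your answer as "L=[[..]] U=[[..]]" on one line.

L=[[1,0,0],[3,1,0],[2,-2,1]] U=[[-2,2,2],[0,-1,3],[0,0,-3]]

  row1 -= 3·row0 → [0,-1,3]
  row2 -= 2·row0 → [0,2,-9]
  row2 -= -2·row1 → [0,0,-3]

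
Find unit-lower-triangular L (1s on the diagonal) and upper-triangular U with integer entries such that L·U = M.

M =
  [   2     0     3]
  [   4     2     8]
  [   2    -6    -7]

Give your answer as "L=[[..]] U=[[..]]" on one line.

  row1 -= 2·row0 → [0,2,2]
  row2 -= 1·row0 → [0,-6,-10]
  row2 -= -3·row1 → [0,0,-4]

L=[[1,0,0],[2,1,0],[1,-3,1]] U=[[2,0,3],[0,2,2],[0,0,-4]]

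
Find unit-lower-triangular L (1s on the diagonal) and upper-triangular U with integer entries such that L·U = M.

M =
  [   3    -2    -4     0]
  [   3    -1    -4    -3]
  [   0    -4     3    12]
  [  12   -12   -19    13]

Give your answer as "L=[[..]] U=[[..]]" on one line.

  row1 -= 1·row0 → [0,1,0,-3]
  row2 -= 0·row0 → [0,-4,3,12]
  row3 -= 4·row0 → [0,-4,-3,13]
  row2 -= -4·row1 → [0,0,3,0]
  row3 -= -4·row1 → [0,0,-3,1]
  row3 -= -1·row2 → [0,0,0,1]

L=[[1,0,0,0],[1,1,0,0],[0,-4,1,0],[4,-4,-1,1]] U=[[3,-2,-4,0],[0,1,0,-3],[0,0,3,0],[0,0,0,1]]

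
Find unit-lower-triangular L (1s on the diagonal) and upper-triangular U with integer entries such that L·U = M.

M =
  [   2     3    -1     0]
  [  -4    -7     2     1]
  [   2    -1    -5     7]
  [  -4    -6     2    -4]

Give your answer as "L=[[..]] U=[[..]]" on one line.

  r1 -= -2·r0 → [0,-1,0,1]
  r2 -= 1·r0 → [0,-4,-4,7]
  r3 -= -2·r0 → [0,0,0,-4]
  r2 -= 4·r1 → [0,0,-4,3]
  r3 -= 0·r1 → [0,0,0,-4]
  r3 -= 0·r2 → [0,0,0,-4]

L=[[1,0,0,0],[-2,1,0,0],[1,4,1,0],[-2,0,0,1]] U=[[2,3,-1,0],[0,-1,0,1],[0,0,-4,3],[0,0,0,-4]]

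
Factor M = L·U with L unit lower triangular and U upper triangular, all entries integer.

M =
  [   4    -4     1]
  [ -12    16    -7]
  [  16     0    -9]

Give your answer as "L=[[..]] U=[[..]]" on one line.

  R1 -= -3·R0 → [0,4,-4]
  R2 -= 4·R0 → [0,16,-13]
  R2 -= 4·R1 → [0,0,3]

L=[[1,0,0],[-3,1,0],[4,4,1]] U=[[4,-4,1],[0,4,-4],[0,0,3]]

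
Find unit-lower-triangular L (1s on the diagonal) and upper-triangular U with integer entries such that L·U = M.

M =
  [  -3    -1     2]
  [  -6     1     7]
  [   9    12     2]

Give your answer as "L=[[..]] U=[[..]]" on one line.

  r1 -= 2·r0 → [0,3,3]
  r2 -= -3·r0 → [0,9,8]
  r2 -= 3·r1 → [0,0,-1]

L=[[1,0,0],[2,1,0],[-3,3,1]] U=[[-3,-1,2],[0,3,3],[0,0,-1]]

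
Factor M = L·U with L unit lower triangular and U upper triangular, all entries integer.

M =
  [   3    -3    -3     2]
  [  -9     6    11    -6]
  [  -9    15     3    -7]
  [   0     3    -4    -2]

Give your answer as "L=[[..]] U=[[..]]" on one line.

L=[[1,0,0,0],[-3,1,0,0],[-3,-2,1,0],[0,-1,1,1]] U=[[3,-3,-3,2],[0,-3,2,0],[0,0,-2,-1],[0,0,0,-1]]

  row1 -= -3·row0 → [0,-3,2,0]
  row2 -= -3·row0 → [0,6,-6,-1]
  row3 -= 0·row0 → [0,3,-4,-2]
  row2 -= -2·row1 → [0,0,-2,-1]
  row3 -= -1·row1 → [0,0,-2,-2]
  row3 -= 1·row2 → [0,0,0,-1]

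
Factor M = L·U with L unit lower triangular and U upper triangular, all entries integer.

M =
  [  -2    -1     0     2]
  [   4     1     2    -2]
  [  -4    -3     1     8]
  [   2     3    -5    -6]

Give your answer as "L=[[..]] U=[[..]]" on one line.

L=[[1,0,0,0],[-2,1,0,0],[2,1,1,0],[-1,-2,1,1]] U=[[-2,-1,0,2],[0,-1,2,2],[0,0,-1,2],[0,0,0,-2]]

  R1 -= -2·R0 → [0,-1,2,2]
  R2 -= 2·R0 → [0,-1,1,4]
  R3 -= -1·R0 → [0,2,-5,-4]
  R2 -= 1·R1 → [0,0,-1,2]
  R3 -= -2·R1 → [0,0,-1,0]
  R3 -= 1·R2 → [0,0,0,-2]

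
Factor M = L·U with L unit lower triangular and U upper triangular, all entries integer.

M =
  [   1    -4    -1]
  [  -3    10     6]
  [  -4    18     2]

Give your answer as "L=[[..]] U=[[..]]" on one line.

L=[[1,0,0],[-3,1,0],[-4,-1,1]] U=[[1,-4,-1],[0,-2,3],[0,0,1]]

  R1 -= -3·R0 → [0,-2,3]
  R2 -= -4·R0 → [0,2,-2]
  R2 -= -1·R1 → [0,0,1]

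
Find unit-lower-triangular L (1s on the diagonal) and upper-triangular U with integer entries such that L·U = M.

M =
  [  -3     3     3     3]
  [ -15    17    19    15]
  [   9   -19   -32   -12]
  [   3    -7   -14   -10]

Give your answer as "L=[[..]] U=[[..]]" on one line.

  row1 -= 5·row0 → [0,2,4,0]
  row2 -= -3·row0 → [0,-10,-23,-3]
  row3 -= -1·row0 → [0,-4,-11,-7]
  row2 -= -5·row1 → [0,0,-3,-3]
  row3 -= -2·row1 → [0,0,-3,-7]
  row3 -= 1·row2 → [0,0,0,-4]

L=[[1,0,0,0],[5,1,0,0],[-3,-5,1,0],[-1,-2,1,1]] U=[[-3,3,3,3],[0,2,4,0],[0,0,-3,-3],[0,0,0,-4]]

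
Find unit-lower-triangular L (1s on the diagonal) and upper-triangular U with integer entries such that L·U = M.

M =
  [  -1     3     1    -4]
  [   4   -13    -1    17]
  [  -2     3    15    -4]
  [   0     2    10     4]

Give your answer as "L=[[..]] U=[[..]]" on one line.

L=[[1,0,0,0],[-4,1,0,0],[2,3,1,0],[0,-2,4,1]] U=[[-1,3,1,-4],[0,-1,3,1],[0,0,4,1],[0,0,0,2]]

  r1 -= -4·r0 → [0,-1,3,1]
  r2 -= 2·r0 → [0,-3,13,4]
  r3 -= 0·r0 → [0,2,10,4]
  r2 -= 3·r1 → [0,0,4,1]
  r3 -= -2·r1 → [0,0,16,6]
  r3 -= 4·r2 → [0,0,0,2]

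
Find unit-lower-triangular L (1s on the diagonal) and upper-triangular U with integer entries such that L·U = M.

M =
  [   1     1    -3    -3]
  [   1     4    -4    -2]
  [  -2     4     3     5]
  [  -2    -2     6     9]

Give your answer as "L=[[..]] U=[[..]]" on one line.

  r1 -= 1·r0 → [0,3,-1,1]
  r2 -= -2·r0 → [0,6,-3,-1]
  r3 -= -2·r0 → [0,0,0,3]
  r2 -= 2·r1 → [0,0,-1,-3]
  r3 -= 0·r1 → [0,0,0,3]
  r3 -= 0·r2 → [0,0,0,3]

L=[[1,0,0,0],[1,1,0,0],[-2,2,1,0],[-2,0,0,1]] U=[[1,1,-3,-3],[0,3,-1,1],[0,0,-1,-3],[0,0,0,3]]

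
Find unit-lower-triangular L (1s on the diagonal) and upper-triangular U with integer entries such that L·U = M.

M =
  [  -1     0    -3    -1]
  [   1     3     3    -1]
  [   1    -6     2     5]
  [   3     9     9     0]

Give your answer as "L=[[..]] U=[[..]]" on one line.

  row1 -= -1·row0 → [0,3,0,-2]
  row2 -= -1·row0 → [0,-6,-1,4]
  row3 -= -3·row0 → [0,9,0,-3]
  row2 -= -2·row1 → [0,0,-1,0]
  row3 -= 3·row1 → [0,0,0,3]
  row3 -= 0·row2 → [0,0,0,3]

L=[[1,0,0,0],[-1,1,0,0],[-1,-2,1,0],[-3,3,0,1]] U=[[-1,0,-3,-1],[0,3,0,-2],[0,0,-1,0],[0,0,0,3]]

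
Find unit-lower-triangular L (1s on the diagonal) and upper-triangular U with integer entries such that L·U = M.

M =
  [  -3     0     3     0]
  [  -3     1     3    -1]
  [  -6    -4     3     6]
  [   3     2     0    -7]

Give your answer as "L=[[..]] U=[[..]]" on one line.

  r1 -= 1·r0 → [0,1,0,-1]
  r2 -= 2·r0 → [0,-4,-3,6]
  r3 -= -1·r0 → [0,2,3,-7]
  r2 -= -4·r1 → [0,0,-3,2]
  r3 -= 2·r1 → [0,0,3,-5]
  r3 -= -1·r2 → [0,0,0,-3]

L=[[1,0,0,0],[1,1,0,0],[2,-4,1,0],[-1,2,-1,1]] U=[[-3,0,3,0],[0,1,0,-1],[0,0,-3,2],[0,0,0,-3]]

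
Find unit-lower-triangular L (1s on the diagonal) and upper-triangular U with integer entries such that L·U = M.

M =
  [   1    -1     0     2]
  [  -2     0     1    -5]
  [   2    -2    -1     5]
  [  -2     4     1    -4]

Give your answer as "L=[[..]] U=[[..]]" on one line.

  r1 -= -2·r0 → [0,-2,1,-1]
  r2 -= 2·r0 → [0,0,-1,1]
  r3 -= -2·r0 → [0,2,1,0]
  r2 -= 0·r1 → [0,0,-1,1]
  r3 -= -1·r1 → [0,0,2,-1]
  r3 -= -2·r2 → [0,0,0,1]

L=[[1,0,0,0],[-2,1,0,0],[2,0,1,0],[-2,-1,-2,1]] U=[[1,-1,0,2],[0,-2,1,-1],[0,0,-1,1],[0,0,0,1]]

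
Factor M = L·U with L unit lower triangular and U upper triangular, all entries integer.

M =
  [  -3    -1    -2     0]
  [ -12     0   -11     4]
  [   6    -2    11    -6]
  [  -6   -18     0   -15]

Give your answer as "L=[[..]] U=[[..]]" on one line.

L=[[1,0,0,0],[4,1,0,0],[-2,-1,1,0],[2,-4,-2,1]] U=[[-3,-1,-2,0],[0,4,-3,4],[0,0,4,-2],[0,0,0,-3]]

  row1 -= 4·row0 → [0,4,-3,4]
  row2 -= -2·row0 → [0,-4,7,-6]
  row3 -= 2·row0 → [0,-16,4,-15]
  row2 -= -1·row1 → [0,0,4,-2]
  row3 -= -4·row1 → [0,0,-8,1]
  row3 -= -2·row2 → [0,0,0,-3]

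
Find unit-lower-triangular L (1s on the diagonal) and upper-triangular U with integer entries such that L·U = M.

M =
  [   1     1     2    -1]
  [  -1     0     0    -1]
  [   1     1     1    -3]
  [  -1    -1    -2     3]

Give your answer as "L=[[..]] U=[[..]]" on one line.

L=[[1,0,0,0],[-1,1,0,0],[1,0,1,0],[-1,0,0,1]] U=[[1,1,2,-1],[0,1,2,-2],[0,0,-1,-2],[0,0,0,2]]

  r1 -= -1·r0 → [0,1,2,-2]
  r2 -= 1·r0 → [0,0,-1,-2]
  r3 -= -1·r0 → [0,0,0,2]
  r2 -= 0·r1 → [0,0,-1,-2]
  r3 -= 0·r1 → [0,0,0,2]
  r3 -= 0·r2 → [0,0,0,2]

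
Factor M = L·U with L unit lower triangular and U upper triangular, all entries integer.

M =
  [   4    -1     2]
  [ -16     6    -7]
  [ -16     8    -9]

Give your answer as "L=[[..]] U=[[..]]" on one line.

L=[[1,0,0],[-4,1,0],[-4,2,1]] U=[[4,-1,2],[0,2,1],[0,0,-3]]

  R1 -= -4·R0 → [0,2,1]
  R2 -= -4·R0 → [0,4,-1]
  R2 -= 2·R1 → [0,0,-3]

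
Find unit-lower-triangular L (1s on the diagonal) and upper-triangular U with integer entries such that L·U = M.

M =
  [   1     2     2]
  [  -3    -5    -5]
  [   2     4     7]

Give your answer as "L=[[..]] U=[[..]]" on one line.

  row1 -= -3·row0 → [0,1,1]
  row2 -= 2·row0 → [0,0,3]
  row2 -= 0·row1 → [0,0,3]

L=[[1,0,0],[-3,1,0],[2,0,1]] U=[[1,2,2],[0,1,1],[0,0,3]]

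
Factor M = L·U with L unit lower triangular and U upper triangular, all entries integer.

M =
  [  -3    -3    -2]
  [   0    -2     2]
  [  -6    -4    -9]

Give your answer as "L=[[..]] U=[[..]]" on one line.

L=[[1,0,0],[0,1,0],[2,-1,1]] U=[[-3,-3,-2],[0,-2,2],[0,0,-3]]

  r1 -= 0·r0 → [0,-2,2]
  r2 -= 2·r0 → [0,2,-5]
  r2 -= -1·r1 → [0,0,-3]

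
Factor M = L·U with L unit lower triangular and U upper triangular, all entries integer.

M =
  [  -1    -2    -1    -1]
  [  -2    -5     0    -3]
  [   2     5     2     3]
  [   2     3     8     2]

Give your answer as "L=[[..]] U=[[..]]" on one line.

  R1 -= 2·R0 → [0,-1,2,-1]
  R2 -= -2·R0 → [0,1,0,1]
  R3 -= -2·R0 → [0,-1,6,0]
  R2 -= -1·R1 → [0,0,2,0]
  R3 -= 1·R1 → [0,0,4,1]
  R3 -= 2·R2 → [0,0,0,1]

L=[[1,0,0,0],[2,1,0,0],[-2,-1,1,0],[-2,1,2,1]] U=[[-1,-2,-1,-1],[0,-1,2,-1],[0,0,2,0],[0,0,0,1]]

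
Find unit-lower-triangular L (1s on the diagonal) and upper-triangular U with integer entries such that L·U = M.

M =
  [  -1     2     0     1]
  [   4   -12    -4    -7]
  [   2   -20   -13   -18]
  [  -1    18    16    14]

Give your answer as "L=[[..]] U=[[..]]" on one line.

L=[[1,0,0,0],[-4,1,0,0],[-2,4,1,0],[1,-4,0,1]] U=[[-1,2,0,1],[0,-4,-4,-3],[0,0,3,-4],[0,0,0,1]]

  r1 -= -4·r0 → [0,-4,-4,-3]
  r2 -= -2·r0 → [0,-16,-13,-16]
  r3 -= 1·r0 → [0,16,16,13]
  r2 -= 4·r1 → [0,0,3,-4]
  r3 -= -4·r1 → [0,0,0,1]
  r3 -= 0·r2 → [0,0,0,1]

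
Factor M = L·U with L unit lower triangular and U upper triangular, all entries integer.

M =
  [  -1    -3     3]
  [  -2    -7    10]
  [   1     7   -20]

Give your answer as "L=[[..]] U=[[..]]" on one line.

  R1 -= 2·R0 → [0,-1,4]
  R2 -= -1·R0 → [0,4,-17]
  R2 -= -4·R1 → [0,0,-1]

L=[[1,0,0],[2,1,0],[-1,-4,1]] U=[[-1,-3,3],[0,-1,4],[0,0,-1]]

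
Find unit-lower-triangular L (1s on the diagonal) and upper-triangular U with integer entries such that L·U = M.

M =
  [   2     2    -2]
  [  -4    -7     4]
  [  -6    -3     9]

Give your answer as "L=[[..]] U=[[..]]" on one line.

  row1 -= -2·row0 → [0,-3,0]
  row2 -= -3·row0 → [0,3,3]
  row2 -= -1·row1 → [0,0,3]

L=[[1,0,0],[-2,1,0],[-3,-1,1]] U=[[2,2,-2],[0,-3,0],[0,0,3]]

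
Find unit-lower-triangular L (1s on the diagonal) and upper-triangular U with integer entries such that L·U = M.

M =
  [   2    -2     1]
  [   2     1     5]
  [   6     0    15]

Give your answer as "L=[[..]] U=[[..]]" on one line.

  R1 -= 1·R0 → [0,3,4]
  R2 -= 3·R0 → [0,6,12]
  R2 -= 2·R1 → [0,0,4]

L=[[1,0,0],[1,1,0],[3,2,1]] U=[[2,-2,1],[0,3,4],[0,0,4]]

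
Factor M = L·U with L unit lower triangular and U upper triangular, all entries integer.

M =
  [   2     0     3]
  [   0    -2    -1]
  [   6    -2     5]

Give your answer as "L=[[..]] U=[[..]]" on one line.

  R1 -= 0·R0 → [0,-2,-1]
  R2 -= 3·R0 → [0,-2,-4]
  R2 -= 1·R1 → [0,0,-3]

L=[[1,0,0],[0,1,0],[3,1,1]] U=[[2,0,3],[0,-2,-1],[0,0,-3]]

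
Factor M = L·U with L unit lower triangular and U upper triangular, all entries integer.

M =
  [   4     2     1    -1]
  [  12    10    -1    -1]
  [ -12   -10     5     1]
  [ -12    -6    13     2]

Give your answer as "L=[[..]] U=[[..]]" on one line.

L=[[1,0,0,0],[3,1,0,0],[-3,-1,1,0],[-3,0,4,1]] U=[[4,2,1,-1],[0,4,-4,2],[0,0,4,0],[0,0,0,-1]]

  R1 -= 3·R0 → [0,4,-4,2]
  R2 -= -3·R0 → [0,-4,8,-2]
  R3 -= -3·R0 → [0,0,16,-1]
  R2 -= -1·R1 → [0,0,4,0]
  R3 -= 0·R1 → [0,0,16,-1]
  R3 -= 4·R2 → [0,0,0,-1]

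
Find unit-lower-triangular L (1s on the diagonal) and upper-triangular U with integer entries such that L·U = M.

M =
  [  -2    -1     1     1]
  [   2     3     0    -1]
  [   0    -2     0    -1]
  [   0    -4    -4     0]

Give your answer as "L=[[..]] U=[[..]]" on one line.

  r1 -= -1·r0 → [0,2,1,0]
  r2 -= 0·r0 → [0,-2,0,-1]
  r3 -= 0·r0 → [0,-4,-4,0]
  r2 -= -1·r1 → [0,0,1,-1]
  r3 -= -2·r1 → [0,0,-2,0]
  r3 -= -2·r2 → [0,0,0,-2]

L=[[1,0,0,0],[-1,1,0,0],[0,-1,1,0],[0,-2,-2,1]] U=[[-2,-1,1,1],[0,2,1,0],[0,0,1,-1],[0,0,0,-2]]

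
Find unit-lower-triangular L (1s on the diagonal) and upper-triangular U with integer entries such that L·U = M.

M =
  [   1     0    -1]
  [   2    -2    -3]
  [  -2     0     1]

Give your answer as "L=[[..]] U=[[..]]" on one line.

  r1 -= 2·r0 → [0,-2,-1]
  r2 -= -2·r0 → [0,0,-1]
  r2 -= 0·r1 → [0,0,-1]

L=[[1,0,0],[2,1,0],[-2,0,1]] U=[[1,0,-1],[0,-2,-1],[0,0,-1]]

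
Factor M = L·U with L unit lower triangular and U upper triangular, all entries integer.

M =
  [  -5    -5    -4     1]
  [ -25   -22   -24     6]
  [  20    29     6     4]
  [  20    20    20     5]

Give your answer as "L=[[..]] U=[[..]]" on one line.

  r1 -= 5·r0 → [0,3,-4,1]
  r2 -= -4·r0 → [0,9,-10,8]
  r3 -= -4·r0 → [0,0,4,9]
  r2 -= 3·r1 → [0,0,2,5]
  r3 -= 0·r1 → [0,0,4,9]
  r3 -= 2·r2 → [0,0,0,-1]

L=[[1,0,0,0],[5,1,0,0],[-4,3,1,0],[-4,0,2,1]] U=[[-5,-5,-4,1],[0,3,-4,1],[0,0,2,5],[0,0,0,-1]]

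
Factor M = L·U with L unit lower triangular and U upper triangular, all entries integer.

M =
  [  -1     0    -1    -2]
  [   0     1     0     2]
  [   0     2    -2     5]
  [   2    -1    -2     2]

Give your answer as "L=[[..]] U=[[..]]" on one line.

L=[[1,0,0,0],[0,1,0,0],[0,2,1,0],[-2,-1,2,1]] U=[[-1,0,-1,-2],[0,1,0,2],[0,0,-2,1],[0,0,0,-2]]

  r1 -= 0·r0 → [0,1,0,2]
  r2 -= 0·r0 → [0,2,-2,5]
  r3 -= -2·r0 → [0,-1,-4,-2]
  r2 -= 2·r1 → [0,0,-2,1]
  r3 -= -1·r1 → [0,0,-4,0]
  r3 -= 2·r2 → [0,0,0,-2]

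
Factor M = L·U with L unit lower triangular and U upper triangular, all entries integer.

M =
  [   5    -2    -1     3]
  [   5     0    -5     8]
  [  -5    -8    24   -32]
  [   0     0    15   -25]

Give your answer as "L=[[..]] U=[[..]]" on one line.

  R1 -= 1·R0 → [0,2,-4,5]
  R2 -= -1·R0 → [0,-10,23,-29]
  R3 -= 0·R0 → [0,0,15,-25]
  R2 -= -5·R1 → [0,0,3,-4]
  R3 -= 0·R1 → [0,0,15,-25]
  R3 -= 5·R2 → [0,0,0,-5]

L=[[1,0,0,0],[1,1,0,0],[-1,-5,1,0],[0,0,5,1]] U=[[5,-2,-1,3],[0,2,-4,5],[0,0,3,-4],[0,0,0,-5]]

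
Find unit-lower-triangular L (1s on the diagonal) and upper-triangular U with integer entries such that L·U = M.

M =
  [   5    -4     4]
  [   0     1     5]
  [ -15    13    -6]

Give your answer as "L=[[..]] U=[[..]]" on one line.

  r1 -= 0·r0 → [0,1,5]
  r2 -= -3·r0 → [0,1,6]
  r2 -= 1·r1 → [0,0,1]

L=[[1,0,0],[0,1,0],[-3,1,1]] U=[[5,-4,4],[0,1,5],[0,0,1]]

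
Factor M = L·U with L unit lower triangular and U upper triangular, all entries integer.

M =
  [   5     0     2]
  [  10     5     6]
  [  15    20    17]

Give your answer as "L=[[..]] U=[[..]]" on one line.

L=[[1,0,0],[2,1,0],[3,4,1]] U=[[5,0,2],[0,5,2],[0,0,3]]

  R1 -= 2·R0 → [0,5,2]
  R2 -= 3·R0 → [0,20,11]
  R2 -= 4·R1 → [0,0,3]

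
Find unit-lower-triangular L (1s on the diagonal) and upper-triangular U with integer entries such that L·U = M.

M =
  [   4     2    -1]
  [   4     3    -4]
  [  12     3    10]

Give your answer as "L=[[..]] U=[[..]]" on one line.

  R1 -= 1·R0 → [0,1,-3]
  R2 -= 3·R0 → [0,-3,13]
  R2 -= -3·R1 → [0,0,4]

L=[[1,0,0],[1,1,0],[3,-3,1]] U=[[4,2,-1],[0,1,-3],[0,0,4]]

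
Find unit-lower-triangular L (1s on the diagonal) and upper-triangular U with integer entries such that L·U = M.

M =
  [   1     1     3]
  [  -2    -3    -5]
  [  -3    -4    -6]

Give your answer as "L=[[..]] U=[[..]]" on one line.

L=[[1,0,0],[-2,1,0],[-3,1,1]] U=[[1,1,3],[0,-1,1],[0,0,2]]

  row1 -= -2·row0 → [0,-1,1]
  row2 -= -3·row0 → [0,-1,3]
  row2 -= 1·row1 → [0,0,2]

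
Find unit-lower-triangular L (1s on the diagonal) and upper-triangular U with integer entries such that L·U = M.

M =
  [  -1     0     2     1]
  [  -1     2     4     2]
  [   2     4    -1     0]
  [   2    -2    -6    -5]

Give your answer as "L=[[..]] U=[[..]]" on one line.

  row1 -= 1·row0 → [0,2,2,1]
  row2 -= -2·row0 → [0,4,3,2]
  row3 -= -2·row0 → [0,-2,-2,-3]
  row2 -= 2·row1 → [0,0,-1,0]
  row3 -= -1·row1 → [0,0,0,-2]
  row3 -= 0·row2 → [0,0,0,-2]

L=[[1,0,0,0],[1,1,0,0],[-2,2,1,0],[-2,-1,0,1]] U=[[-1,0,2,1],[0,2,2,1],[0,0,-1,0],[0,0,0,-2]]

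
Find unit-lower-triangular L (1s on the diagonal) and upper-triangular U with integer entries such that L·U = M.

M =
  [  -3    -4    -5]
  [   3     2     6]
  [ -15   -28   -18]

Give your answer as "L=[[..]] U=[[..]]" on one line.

L=[[1,0,0],[-1,1,0],[5,4,1]] U=[[-3,-4,-5],[0,-2,1],[0,0,3]]

  r1 -= -1·r0 → [0,-2,1]
  r2 -= 5·r0 → [0,-8,7]
  r2 -= 4·r1 → [0,0,3]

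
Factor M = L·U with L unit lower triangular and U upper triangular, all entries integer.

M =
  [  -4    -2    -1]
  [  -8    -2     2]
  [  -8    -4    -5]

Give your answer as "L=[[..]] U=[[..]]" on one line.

L=[[1,0,0],[2,1,0],[2,0,1]] U=[[-4,-2,-1],[0,2,4],[0,0,-3]]

  row1 -= 2·row0 → [0,2,4]
  row2 -= 2·row0 → [0,0,-3]
  row2 -= 0·row1 → [0,0,-3]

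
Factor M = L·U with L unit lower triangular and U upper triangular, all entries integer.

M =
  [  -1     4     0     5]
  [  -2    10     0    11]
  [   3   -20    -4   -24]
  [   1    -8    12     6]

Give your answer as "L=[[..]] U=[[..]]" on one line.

  r1 -= 2·r0 → [0,2,0,1]
  r2 -= -3·r0 → [0,-8,-4,-9]
  r3 -= -1·r0 → [0,-4,12,11]
  r2 -= -4·r1 → [0,0,-4,-5]
  r3 -= -2·r1 → [0,0,12,13]
  r3 -= -3·r2 → [0,0,0,-2]

L=[[1,0,0,0],[2,1,0,0],[-3,-4,1,0],[-1,-2,-3,1]] U=[[-1,4,0,5],[0,2,0,1],[0,0,-4,-5],[0,0,0,-2]]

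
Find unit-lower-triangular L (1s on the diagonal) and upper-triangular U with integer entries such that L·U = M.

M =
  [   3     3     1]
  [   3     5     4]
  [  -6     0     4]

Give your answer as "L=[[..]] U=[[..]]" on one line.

  R1 -= 1·R0 → [0,2,3]
  R2 -= -2·R0 → [0,6,6]
  R2 -= 3·R1 → [0,0,-3]

L=[[1,0,0],[1,1,0],[-2,3,1]] U=[[3,3,1],[0,2,3],[0,0,-3]]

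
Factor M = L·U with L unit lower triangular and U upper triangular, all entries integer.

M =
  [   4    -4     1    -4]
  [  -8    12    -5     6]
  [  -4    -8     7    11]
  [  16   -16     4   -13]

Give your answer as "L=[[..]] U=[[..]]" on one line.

L=[[1,0,0,0],[-2,1,0,0],[-1,-3,1,0],[4,0,0,1]] U=[[4,-4,1,-4],[0,4,-3,-2],[0,0,-1,1],[0,0,0,3]]

  R1 -= -2·R0 → [0,4,-3,-2]
  R2 -= -1·R0 → [0,-12,8,7]
  R3 -= 4·R0 → [0,0,0,3]
  R2 -= -3·R1 → [0,0,-1,1]
  R3 -= 0·R1 → [0,0,0,3]
  R3 -= 0·R2 → [0,0,0,3]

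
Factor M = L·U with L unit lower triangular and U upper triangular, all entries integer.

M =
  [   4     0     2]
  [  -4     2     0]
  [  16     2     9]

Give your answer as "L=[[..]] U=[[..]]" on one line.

L=[[1,0,0],[-1,1,0],[4,1,1]] U=[[4,0,2],[0,2,2],[0,0,-1]]

  row1 -= -1·row0 → [0,2,2]
  row2 -= 4·row0 → [0,2,1]
  row2 -= 1·row1 → [0,0,-1]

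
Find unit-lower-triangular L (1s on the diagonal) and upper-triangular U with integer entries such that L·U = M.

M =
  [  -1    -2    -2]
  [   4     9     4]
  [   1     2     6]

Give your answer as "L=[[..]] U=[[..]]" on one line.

  R1 -= -4·R0 → [0,1,-4]
  R2 -= -1·R0 → [0,0,4]
  R2 -= 0·R1 → [0,0,4]

L=[[1,0,0],[-4,1,0],[-1,0,1]] U=[[-1,-2,-2],[0,1,-4],[0,0,4]]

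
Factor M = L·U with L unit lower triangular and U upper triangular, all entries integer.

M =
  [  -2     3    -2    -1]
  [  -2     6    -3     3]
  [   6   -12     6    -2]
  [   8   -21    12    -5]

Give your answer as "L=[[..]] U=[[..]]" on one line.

L=[[1,0,0,0],[1,1,0,0],[-3,-1,1,0],[-4,-3,-1,1]] U=[[-2,3,-2,-1],[0,3,-1,4],[0,0,-1,-1],[0,0,0,2]]

  r1 -= 1·r0 → [0,3,-1,4]
  r2 -= -3·r0 → [0,-3,0,-5]
  r3 -= -4·r0 → [0,-9,4,-9]
  r2 -= -1·r1 → [0,0,-1,-1]
  r3 -= -3·r1 → [0,0,1,3]
  r3 -= -1·r2 → [0,0,0,2]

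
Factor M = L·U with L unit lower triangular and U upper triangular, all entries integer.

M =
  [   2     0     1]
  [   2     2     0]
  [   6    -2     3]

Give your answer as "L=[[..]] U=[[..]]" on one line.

L=[[1,0,0],[1,1,0],[3,-1,1]] U=[[2,0,1],[0,2,-1],[0,0,-1]]

  row1 -= 1·row0 → [0,2,-1]
  row2 -= 3·row0 → [0,-2,0]
  row2 -= -1·row1 → [0,0,-1]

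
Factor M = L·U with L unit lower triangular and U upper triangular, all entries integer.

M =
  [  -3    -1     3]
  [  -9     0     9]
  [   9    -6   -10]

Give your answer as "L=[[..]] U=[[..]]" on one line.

  row1 -= 3·row0 → [0,3,0]
  row2 -= -3·row0 → [0,-9,-1]
  row2 -= -3·row1 → [0,0,-1]

L=[[1,0,0],[3,1,0],[-3,-3,1]] U=[[-3,-1,3],[0,3,0],[0,0,-1]]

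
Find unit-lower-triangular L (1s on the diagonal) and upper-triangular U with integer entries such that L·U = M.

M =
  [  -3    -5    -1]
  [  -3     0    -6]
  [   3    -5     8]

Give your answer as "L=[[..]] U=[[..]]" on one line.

L=[[1,0,0],[1,1,0],[-1,-2,1]] U=[[-3,-5,-1],[0,5,-5],[0,0,-3]]

  row1 -= 1·row0 → [0,5,-5]
  row2 -= -1·row0 → [0,-10,7]
  row2 -= -2·row1 → [0,0,-3]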